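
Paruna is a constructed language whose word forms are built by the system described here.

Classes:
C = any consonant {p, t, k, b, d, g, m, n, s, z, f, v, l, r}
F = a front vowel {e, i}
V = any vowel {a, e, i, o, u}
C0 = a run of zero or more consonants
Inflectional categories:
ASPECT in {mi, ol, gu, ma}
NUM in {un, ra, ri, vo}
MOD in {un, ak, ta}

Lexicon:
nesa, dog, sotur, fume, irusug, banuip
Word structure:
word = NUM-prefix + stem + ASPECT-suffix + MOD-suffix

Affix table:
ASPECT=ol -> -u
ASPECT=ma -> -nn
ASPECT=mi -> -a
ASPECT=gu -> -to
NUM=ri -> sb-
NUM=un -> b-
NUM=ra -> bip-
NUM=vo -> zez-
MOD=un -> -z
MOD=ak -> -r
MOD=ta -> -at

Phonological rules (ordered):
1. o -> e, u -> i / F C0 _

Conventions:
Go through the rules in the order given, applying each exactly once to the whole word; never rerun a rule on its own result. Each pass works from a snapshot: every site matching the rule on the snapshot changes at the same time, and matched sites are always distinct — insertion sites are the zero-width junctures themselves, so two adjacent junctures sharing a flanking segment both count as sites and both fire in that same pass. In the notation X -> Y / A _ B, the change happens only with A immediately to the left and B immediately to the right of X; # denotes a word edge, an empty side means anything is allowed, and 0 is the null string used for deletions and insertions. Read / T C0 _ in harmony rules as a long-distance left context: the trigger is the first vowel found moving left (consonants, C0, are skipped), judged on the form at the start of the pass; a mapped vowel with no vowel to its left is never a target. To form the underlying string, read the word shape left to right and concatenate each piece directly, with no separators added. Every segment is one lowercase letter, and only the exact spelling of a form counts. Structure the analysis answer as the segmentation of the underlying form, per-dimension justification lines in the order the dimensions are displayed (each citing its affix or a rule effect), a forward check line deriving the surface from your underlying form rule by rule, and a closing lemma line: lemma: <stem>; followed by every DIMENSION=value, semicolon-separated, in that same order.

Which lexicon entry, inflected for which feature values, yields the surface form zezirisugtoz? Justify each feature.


underlying: zez-irusug-to-z
ASPECT=gu - signalled by the affix -to
NUM=vo - signalled by the affix zez-
MOD=un - signalled by the affix -z
check: zezirusugtoz -> zezirisugtoz
lemma: irusug; ASPECT=gu; NUM=vo; MOD=un


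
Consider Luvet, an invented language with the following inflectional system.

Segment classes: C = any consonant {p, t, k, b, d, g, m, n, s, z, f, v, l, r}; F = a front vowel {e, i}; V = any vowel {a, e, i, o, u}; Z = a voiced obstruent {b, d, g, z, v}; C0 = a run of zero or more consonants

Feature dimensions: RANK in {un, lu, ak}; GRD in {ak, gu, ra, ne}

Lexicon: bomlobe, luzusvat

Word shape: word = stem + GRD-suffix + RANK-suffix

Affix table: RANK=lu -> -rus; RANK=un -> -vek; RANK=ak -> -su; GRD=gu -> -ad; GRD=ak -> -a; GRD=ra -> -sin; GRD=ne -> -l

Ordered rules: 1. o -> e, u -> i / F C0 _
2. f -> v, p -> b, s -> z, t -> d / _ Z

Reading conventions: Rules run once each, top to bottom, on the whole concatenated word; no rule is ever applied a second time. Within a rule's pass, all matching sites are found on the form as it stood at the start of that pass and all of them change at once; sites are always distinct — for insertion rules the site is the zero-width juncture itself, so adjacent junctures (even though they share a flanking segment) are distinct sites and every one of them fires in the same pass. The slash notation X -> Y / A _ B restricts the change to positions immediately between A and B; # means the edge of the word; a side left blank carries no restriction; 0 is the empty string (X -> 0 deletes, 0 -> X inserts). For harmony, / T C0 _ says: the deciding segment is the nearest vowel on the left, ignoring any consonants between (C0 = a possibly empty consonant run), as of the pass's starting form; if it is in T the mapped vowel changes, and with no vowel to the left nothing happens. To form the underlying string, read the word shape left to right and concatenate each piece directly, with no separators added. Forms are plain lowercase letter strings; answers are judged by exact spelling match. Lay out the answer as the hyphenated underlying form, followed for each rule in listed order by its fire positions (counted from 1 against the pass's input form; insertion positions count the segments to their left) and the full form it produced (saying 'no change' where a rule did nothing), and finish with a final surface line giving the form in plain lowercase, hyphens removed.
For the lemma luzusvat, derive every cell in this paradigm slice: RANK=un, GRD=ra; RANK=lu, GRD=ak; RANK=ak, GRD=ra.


cell RANK=un, GRD=ra:
underlying: luzusvat-sin-vek
1. o -> e, u -> i / F C0 _: no change
2. f -> v, p -> b, s -> z, t -> d / _ Z: fires at position(s) 5: luzuzvatsinvek
surface: luzuzvatsinvek

cell RANK=lu, GRD=ak:
underlying: luzusvat-a-rus
1. o -> e, u -> i / F C0 _: no change
2. f -> v, p -> b, s -> z, t -> d / _ Z: fires at position(s) 5: luzuzvatarus
surface: luzuzvatarus

cell RANK=ak, GRD=ra:
underlying: luzusvat-sin-su
1. o -> e, u -> i / F C0 _: fires at position(s) 13: luzusvatsinsi
2. f -> v, p -> b, s -> z, t -> d / _ Z: fires at position(s) 5: luzuzvatsinsi
surface: luzuzvatsinsi


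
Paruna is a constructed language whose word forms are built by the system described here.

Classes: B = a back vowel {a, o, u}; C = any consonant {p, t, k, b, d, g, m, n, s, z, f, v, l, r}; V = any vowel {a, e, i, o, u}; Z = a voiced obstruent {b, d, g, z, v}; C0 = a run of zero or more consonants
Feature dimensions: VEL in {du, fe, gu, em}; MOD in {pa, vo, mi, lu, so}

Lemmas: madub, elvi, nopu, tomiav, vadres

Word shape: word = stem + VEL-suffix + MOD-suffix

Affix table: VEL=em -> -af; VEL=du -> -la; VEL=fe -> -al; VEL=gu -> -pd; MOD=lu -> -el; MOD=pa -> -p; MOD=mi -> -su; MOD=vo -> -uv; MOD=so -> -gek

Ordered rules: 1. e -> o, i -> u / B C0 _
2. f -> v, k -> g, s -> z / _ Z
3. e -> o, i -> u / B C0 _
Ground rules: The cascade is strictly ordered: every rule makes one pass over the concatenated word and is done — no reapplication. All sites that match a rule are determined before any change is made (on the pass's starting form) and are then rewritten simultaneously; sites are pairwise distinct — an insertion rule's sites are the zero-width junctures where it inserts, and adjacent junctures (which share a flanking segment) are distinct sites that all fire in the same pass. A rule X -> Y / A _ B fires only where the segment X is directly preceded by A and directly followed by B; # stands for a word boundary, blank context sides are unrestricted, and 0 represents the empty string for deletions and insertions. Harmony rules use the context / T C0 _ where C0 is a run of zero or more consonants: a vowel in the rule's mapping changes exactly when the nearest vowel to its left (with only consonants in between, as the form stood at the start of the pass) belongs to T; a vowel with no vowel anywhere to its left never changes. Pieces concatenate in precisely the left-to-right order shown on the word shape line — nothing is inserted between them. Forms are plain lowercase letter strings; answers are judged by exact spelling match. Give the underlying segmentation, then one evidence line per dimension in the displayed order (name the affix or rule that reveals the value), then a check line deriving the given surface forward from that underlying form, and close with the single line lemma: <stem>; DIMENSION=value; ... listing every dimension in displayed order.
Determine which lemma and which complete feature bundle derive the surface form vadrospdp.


underlying: vadres-pd-p
VEL=gu - signalled by the affix -pd
MOD=pa - signalled by the affix -p
check: vadrespdp -> vadrospdp -> vadrospdp -> vadrospdp
lemma: vadres; VEL=gu; MOD=pa


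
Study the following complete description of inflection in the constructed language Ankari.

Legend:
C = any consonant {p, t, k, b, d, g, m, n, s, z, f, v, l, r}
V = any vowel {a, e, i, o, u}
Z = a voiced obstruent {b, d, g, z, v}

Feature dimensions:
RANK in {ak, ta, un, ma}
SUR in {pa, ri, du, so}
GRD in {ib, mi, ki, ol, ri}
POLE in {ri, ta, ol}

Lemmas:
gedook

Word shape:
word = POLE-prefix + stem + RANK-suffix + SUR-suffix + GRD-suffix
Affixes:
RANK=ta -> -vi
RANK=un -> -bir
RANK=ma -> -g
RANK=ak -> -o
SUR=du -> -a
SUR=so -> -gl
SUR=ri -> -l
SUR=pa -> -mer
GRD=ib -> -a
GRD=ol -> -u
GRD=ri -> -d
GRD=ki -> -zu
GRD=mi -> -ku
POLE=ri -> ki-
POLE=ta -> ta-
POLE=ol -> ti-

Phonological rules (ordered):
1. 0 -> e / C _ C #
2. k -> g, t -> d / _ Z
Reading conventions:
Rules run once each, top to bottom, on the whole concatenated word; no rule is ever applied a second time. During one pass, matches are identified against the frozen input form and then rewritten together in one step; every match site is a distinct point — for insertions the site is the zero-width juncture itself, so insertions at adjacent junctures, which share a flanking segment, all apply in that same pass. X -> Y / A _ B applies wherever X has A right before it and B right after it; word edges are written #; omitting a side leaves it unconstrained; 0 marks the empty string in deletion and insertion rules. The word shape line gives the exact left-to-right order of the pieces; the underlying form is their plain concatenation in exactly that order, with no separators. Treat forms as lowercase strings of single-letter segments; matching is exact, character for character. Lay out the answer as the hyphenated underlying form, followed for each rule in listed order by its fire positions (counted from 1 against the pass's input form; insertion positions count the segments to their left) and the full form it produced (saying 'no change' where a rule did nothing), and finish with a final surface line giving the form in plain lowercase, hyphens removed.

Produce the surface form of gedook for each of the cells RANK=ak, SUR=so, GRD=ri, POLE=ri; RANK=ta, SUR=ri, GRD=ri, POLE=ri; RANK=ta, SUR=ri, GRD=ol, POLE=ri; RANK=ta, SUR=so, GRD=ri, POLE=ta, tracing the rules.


cell RANK=ak, SUR=so, GRD=ri, POLE=ri:
underlying: ki-gedook-o-gl-d
1. 0 -> e / C _ C #: inserts after position(s) 11: kigedookogled
2. k -> g, t -> d / _ Z: no change
surface: kigedookogled

cell RANK=ta, SUR=ri, GRD=ri, POLE=ri:
underlying: ki-gedook-vi-l-d
1. 0 -> e / C _ C #: inserts after position(s) 11: kigedookviled
2. k -> g, t -> d / _ Z: fires at position(s) 8: kigedoogviled
surface: kigedoogviled

cell RANK=ta, SUR=ri, GRD=ol, POLE=ri:
underlying: ki-gedook-vi-l-u
1. 0 -> e / C _ C #: no change
2. k -> g, t -> d / _ Z: fires at position(s) 8: kigedoogvilu
surface: kigedoogvilu

cell RANK=ta, SUR=so, GRD=ri, POLE=ta:
underlying: ta-gedook-vi-gl-d
1. 0 -> e / C _ C #: inserts after position(s) 12: tagedookvigled
2. k -> g, t -> d / _ Z: fires at position(s) 8: tagedoogvigled
surface: tagedoogvigled


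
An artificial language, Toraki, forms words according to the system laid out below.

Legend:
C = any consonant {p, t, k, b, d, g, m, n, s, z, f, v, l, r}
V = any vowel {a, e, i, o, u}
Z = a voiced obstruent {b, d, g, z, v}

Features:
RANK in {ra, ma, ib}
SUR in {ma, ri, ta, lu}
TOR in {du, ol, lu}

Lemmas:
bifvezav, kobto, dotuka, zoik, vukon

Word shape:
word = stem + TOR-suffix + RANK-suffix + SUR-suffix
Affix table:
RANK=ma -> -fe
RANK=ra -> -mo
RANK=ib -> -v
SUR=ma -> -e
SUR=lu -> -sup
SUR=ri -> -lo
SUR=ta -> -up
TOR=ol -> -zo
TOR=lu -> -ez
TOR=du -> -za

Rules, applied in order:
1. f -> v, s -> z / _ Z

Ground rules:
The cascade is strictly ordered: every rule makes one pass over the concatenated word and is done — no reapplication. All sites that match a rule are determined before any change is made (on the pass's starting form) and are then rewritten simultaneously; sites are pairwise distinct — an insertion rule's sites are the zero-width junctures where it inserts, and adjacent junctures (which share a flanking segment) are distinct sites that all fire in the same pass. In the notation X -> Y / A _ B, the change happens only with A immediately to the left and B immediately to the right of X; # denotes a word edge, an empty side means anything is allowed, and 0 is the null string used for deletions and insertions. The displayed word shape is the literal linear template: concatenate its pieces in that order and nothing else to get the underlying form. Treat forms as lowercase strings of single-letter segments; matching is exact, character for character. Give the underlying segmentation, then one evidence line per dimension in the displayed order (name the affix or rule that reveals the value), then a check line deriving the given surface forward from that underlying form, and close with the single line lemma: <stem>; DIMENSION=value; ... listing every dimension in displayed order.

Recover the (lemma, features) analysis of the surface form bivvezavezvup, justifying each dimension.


underlying: bifvezav-ez-v-up
RANK=ib - signalled by the affix -v
SUR=ta - signalled by the affix -up
TOR=lu - signalled by the affix -ez
check: bifvezavezvup -> bivvezavezvup
lemma: bifvezav; RANK=ib; SUR=ta; TOR=lu


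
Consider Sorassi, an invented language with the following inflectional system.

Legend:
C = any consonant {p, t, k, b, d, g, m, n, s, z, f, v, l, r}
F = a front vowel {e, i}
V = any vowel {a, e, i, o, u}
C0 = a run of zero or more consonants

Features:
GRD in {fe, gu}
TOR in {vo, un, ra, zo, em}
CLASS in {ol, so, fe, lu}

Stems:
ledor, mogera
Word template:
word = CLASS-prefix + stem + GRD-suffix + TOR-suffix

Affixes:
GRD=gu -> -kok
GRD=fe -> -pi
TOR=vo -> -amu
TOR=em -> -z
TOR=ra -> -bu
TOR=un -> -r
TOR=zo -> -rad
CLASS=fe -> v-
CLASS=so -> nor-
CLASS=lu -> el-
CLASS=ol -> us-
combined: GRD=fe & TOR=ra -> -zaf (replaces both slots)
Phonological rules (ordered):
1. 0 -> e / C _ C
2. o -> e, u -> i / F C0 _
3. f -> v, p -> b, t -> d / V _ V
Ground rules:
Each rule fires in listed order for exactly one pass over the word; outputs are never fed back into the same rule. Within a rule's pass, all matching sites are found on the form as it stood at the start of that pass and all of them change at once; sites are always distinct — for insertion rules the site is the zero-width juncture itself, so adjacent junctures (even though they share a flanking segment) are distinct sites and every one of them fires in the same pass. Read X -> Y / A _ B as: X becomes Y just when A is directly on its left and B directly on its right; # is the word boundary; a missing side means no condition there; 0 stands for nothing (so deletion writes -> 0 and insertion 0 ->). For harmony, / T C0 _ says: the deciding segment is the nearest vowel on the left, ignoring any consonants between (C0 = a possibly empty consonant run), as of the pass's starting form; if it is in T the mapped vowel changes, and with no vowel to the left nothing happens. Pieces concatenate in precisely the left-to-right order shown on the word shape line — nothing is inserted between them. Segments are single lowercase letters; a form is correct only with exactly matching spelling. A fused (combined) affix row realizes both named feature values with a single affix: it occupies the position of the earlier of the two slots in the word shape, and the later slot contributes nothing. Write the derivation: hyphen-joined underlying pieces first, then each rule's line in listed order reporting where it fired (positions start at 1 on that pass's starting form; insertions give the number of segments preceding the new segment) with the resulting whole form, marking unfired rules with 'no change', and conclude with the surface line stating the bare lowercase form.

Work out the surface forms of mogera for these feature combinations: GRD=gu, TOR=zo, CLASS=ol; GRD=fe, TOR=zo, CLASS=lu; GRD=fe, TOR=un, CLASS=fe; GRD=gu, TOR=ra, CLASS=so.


cell GRD=gu, TOR=zo, CLASS=ol:
underlying: us-mogera-kok-rad
1. 0 -> e / C _ C: inserts after position(s) 2, 11: usemogerakokerad
2. o -> e, u -> i / F C0 _: fires at position(s) 5: usemegerakokerad
3. f -> v, p -> b, t -> d / V _ V: no change
surface: usemegerakokerad

cell GRD=fe, TOR=zo, CLASS=lu:
underlying: el-mogera-pi-rad
1. 0 -> e / C _ C: inserts after position(s) 2: elemogerapirad
2. o -> e, u -> i / F C0 _: fires at position(s) 5: elemegerapirad
3. f -> v, p -> b, t -> d / V _ V: fires at position(s) 10: elemegerabirad
surface: elemegerabirad

cell GRD=fe, TOR=un, CLASS=fe:
underlying: v-mogera-pi-r
1. 0 -> e / C _ C: inserts after position(s) 1: vemogerapir
2. o -> e, u -> i / F C0 _: fires at position(s) 4: vemegerapir
3. f -> v, p -> b, t -> d / V _ V: fires at position(s) 9: vemegerabir
surface: vemegerabir

cell GRD=gu, TOR=ra, CLASS=so:
underlying: nor-mogera-kok-bu
1. 0 -> e / C _ C: inserts after position(s) 3, 12: noremogerakokebu
2. o -> e, u -> i / F C0 _: fires at position(s) 6, 16: noremegerakokebi
3. f -> v, p -> b, t -> d / V _ V: no change
surface: noremegerakokebi


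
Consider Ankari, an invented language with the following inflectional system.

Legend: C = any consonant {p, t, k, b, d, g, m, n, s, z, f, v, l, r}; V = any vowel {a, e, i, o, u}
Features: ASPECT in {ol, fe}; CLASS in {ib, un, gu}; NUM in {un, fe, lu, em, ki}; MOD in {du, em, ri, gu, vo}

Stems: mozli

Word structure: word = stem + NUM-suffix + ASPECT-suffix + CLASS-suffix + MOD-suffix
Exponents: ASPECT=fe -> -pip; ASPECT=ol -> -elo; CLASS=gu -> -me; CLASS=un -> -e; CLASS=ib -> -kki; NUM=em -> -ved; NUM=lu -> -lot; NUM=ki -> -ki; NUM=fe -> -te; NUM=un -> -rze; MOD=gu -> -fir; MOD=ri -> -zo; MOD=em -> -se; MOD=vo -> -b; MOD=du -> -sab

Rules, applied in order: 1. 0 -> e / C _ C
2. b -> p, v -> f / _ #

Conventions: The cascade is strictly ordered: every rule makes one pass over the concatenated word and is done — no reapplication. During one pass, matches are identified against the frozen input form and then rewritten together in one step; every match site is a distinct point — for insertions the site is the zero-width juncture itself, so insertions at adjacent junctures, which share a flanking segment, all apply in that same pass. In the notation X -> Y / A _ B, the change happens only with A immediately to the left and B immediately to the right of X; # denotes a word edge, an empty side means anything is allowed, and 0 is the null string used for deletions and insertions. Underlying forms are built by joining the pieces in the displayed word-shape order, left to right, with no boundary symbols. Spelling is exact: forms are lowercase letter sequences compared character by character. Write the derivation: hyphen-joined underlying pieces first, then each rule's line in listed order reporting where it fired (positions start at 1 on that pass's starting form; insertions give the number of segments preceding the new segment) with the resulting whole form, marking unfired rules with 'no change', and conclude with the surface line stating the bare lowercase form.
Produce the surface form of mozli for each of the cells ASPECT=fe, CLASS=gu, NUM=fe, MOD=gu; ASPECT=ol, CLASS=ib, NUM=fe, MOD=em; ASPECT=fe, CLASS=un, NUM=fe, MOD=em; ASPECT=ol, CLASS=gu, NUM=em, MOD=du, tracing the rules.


cell ASPECT=fe, CLASS=gu, NUM=fe, MOD=gu:
underlying: mozli-te-pip-me-fir
1. 0 -> e / C _ C: inserts after position(s) 3, 10: mozelitepipemefir
2. b -> p, v -> f / _ #: no change
surface: mozelitepipemefir

cell ASPECT=ol, CLASS=ib, NUM=fe, MOD=em:
underlying: mozli-te-elo-kki-se
1. 0 -> e / C _ C: inserts after position(s) 3, 11: mozeliteelokekise
2. b -> p, v -> f / _ #: no change
surface: mozeliteelokekise

cell ASPECT=fe, CLASS=un, NUM=fe, MOD=em:
underlying: mozli-te-pip-e-se
1. 0 -> e / C _ C: inserts after position(s) 3: mozelitepipese
2. b -> p, v -> f / _ #: no change
surface: mozelitepipese

cell ASPECT=ol, CLASS=gu, NUM=em, MOD=du:
underlying: mozli-ved-elo-me-sab
1. 0 -> e / C _ C: inserts after position(s) 3: mozelivedelomesab
2. b -> p, v -> f / _ #: fires at position(s) 17: mozelivedelomesap
surface: mozelivedelomesap


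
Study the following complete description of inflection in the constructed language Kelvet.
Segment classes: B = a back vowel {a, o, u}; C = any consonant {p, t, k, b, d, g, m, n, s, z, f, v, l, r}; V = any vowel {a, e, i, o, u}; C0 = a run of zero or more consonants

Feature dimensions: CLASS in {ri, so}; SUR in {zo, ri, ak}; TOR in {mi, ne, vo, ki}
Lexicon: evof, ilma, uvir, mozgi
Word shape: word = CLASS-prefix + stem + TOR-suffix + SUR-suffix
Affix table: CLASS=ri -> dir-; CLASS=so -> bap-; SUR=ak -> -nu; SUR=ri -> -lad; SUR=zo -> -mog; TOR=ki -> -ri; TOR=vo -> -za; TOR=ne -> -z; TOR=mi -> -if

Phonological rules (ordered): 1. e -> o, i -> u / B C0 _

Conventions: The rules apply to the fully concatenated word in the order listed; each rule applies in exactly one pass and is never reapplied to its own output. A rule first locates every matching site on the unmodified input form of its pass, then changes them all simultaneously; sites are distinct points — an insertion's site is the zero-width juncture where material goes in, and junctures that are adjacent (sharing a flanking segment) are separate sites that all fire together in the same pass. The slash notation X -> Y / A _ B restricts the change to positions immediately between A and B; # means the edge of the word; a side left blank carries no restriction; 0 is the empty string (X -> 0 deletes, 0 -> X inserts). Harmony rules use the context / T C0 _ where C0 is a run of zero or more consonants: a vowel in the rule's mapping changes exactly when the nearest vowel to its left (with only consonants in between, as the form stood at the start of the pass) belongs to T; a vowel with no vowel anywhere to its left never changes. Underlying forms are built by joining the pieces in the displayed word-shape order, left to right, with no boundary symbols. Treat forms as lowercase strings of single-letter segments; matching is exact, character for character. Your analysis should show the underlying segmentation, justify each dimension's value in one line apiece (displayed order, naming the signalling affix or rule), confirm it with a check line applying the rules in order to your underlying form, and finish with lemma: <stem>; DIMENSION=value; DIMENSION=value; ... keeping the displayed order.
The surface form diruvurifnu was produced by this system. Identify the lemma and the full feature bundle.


underlying: dir-uvir-if-nu
CLASS=ri - signalled by the affix dir-
SUR=ak - signalled by the affix -nu
TOR=mi - signalled by the affix -if
check: diruvirifnu -> diruvurifnu
lemma: uvir; CLASS=ri; SUR=ak; TOR=mi


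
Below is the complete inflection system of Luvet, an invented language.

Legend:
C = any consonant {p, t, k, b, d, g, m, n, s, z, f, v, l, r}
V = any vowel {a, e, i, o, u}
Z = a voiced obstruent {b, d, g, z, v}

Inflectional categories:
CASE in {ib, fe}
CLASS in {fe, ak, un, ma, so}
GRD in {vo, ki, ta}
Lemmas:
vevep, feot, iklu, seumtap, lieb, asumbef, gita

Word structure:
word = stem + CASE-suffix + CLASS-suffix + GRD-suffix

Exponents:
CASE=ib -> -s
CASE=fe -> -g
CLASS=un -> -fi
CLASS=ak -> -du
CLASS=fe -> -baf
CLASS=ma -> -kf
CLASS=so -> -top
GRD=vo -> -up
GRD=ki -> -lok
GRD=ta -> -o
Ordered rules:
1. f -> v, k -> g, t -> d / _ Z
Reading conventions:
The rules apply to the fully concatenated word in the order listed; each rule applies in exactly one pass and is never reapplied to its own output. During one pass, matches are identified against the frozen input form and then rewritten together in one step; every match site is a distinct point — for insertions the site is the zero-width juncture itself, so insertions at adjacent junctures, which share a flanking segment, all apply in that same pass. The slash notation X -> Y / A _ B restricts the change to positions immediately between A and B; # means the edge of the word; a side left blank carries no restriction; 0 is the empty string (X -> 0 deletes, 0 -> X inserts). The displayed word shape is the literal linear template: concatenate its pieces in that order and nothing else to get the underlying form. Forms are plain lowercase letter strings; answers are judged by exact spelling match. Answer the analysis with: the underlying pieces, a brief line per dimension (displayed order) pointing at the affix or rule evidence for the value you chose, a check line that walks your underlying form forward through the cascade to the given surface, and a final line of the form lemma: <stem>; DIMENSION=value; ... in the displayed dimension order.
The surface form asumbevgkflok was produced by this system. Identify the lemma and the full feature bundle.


underlying: asumbef-g-kf-lok
CASE=fe - signalled by the affix -g
CLASS=ma - signalled by the affix -kf
GRD=ki - signalled by the affix -lok
check: asumbefgkflok -> asumbevgkflok
lemma: asumbef; CASE=fe; CLASS=ma; GRD=ki


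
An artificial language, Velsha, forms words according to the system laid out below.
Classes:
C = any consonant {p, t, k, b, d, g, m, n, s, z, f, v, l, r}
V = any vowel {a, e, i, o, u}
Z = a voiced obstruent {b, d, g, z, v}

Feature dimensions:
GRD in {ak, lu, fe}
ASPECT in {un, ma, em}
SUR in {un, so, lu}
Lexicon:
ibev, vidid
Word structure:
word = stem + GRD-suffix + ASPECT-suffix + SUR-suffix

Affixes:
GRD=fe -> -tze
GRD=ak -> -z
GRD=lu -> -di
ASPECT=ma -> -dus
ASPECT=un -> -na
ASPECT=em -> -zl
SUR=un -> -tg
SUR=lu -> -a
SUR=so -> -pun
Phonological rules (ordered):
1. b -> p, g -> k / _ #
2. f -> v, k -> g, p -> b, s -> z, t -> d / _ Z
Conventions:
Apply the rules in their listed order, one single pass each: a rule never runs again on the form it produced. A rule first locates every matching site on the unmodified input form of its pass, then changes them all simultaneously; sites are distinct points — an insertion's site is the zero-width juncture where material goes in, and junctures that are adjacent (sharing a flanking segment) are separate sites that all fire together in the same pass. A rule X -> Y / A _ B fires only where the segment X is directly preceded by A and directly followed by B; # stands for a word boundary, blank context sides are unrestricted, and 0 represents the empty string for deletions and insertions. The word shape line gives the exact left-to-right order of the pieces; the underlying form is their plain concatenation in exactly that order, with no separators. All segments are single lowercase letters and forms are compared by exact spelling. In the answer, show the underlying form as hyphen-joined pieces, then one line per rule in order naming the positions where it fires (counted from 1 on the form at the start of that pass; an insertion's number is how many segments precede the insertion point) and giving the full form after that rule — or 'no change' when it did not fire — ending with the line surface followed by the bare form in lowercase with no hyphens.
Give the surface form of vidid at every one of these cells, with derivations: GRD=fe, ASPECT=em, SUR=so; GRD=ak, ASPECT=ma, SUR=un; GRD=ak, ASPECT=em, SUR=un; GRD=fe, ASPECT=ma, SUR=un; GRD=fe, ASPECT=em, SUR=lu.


cell GRD=fe, ASPECT=em, SUR=so:
underlying: vidid-tze-zl-pun
1. b -> p, g -> k / _ #: no change
2. f -> v, k -> g, p -> b, s -> z, t -> d / _ Z: fires at position(s) 6: vididdzezlpun
surface: vididdzezlpun

cell GRD=ak, ASPECT=ma, SUR=un:
underlying: vidid-z-dus-tg
1. b -> p, g -> k / _ #: fires at position(s) 11: vididzdustk
2. f -> v, k -> g, p -> b, s -> z, t -> d / _ Z: no change
surface: vididzdustk

cell GRD=ak, ASPECT=em, SUR=un:
underlying: vidid-z-zl-tg
1. b -> p, g -> k / _ #: fires at position(s) 10: vididzzltk
2. f -> v, k -> g, p -> b, s -> z, t -> d / _ Z: no change
surface: vididzzltk

cell GRD=fe, ASPECT=ma, SUR=un:
underlying: vidid-tze-dus-tg
1. b -> p, g -> k / _ #: fires at position(s) 13: vididtzedustk
2. f -> v, k -> g, p -> b, s -> z, t -> d / _ Z: fires at position(s) 6: vididdzedustk
surface: vididdzedustk

cell GRD=fe, ASPECT=em, SUR=lu:
underlying: vidid-tze-zl-a
1. b -> p, g -> k / _ #: no change
2. f -> v, k -> g, p -> b, s -> z, t -> d / _ Z: fires at position(s) 6: vididdzezla
surface: vididdzezla


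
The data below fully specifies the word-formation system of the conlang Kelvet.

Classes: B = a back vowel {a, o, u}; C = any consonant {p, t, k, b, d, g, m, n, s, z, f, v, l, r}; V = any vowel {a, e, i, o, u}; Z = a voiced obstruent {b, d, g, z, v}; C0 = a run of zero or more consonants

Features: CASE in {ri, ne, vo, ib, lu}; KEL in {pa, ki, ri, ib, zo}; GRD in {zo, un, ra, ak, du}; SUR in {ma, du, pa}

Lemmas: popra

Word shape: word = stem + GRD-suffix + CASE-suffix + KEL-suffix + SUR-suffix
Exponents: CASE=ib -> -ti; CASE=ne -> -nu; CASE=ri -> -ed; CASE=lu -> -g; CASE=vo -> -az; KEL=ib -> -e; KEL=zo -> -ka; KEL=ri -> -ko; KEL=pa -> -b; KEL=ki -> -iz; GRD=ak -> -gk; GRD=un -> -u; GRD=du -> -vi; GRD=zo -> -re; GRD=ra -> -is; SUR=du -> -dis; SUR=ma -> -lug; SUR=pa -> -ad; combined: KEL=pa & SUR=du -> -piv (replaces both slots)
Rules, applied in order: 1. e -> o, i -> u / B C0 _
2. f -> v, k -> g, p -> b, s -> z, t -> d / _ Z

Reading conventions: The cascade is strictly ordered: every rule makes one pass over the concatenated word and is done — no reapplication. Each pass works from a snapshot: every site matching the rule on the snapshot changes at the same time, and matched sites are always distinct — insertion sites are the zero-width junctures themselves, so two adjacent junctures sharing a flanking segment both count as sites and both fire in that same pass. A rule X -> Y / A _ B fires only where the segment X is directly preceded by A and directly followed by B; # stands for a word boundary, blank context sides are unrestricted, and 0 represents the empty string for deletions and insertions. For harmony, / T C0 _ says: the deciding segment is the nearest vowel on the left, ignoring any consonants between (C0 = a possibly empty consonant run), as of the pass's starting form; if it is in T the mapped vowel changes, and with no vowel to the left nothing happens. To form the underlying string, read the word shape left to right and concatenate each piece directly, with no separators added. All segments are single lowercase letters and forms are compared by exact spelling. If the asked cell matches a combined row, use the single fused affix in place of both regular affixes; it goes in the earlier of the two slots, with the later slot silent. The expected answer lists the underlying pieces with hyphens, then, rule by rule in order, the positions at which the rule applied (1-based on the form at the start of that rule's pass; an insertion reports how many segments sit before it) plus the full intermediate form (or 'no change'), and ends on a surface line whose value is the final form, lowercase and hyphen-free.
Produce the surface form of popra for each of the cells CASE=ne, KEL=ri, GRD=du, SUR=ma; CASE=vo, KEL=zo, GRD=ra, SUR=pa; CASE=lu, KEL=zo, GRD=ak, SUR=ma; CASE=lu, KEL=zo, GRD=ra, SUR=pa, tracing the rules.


cell CASE=ne, KEL=ri, GRD=du, SUR=ma:
underlying: popra-vi-nu-ko-lug
1. e -> o, i -> u / B C0 _: fires at position(s) 7: popravunukolug
2. f -> v, k -> g, p -> b, s -> z, t -> d / _ Z: no change
surface: popravunukolug

cell CASE=vo, KEL=zo, GRD=ra, SUR=pa:
underlying: popra-is-az-ka-ad
1. e -> o, i -> u / B C0 _: fires at position(s) 6: poprausazkaad
2. f -> v, k -> g, p -> b, s -> z, t -> d / _ Z: no change
surface: poprausazkaad

cell CASE=lu, KEL=zo, GRD=ak, SUR=ma:
underlying: popra-gk-g-ka-lug
1. e -> o, i -> u / B C0 _: no change
2. f -> v, k -> g, p -> b, s -> z, t -> d / _ Z: fires at position(s) 7: popragggkalug
surface: popragggkalug

cell CASE=lu, KEL=zo, GRD=ra, SUR=pa:
underlying: popra-is-g-ka-ad
1. e -> o, i -> u / B C0 _: fires at position(s) 6: poprausgkaad
2. f -> v, k -> g, p -> b, s -> z, t -> d / _ Z: fires at position(s) 7: poprauzgkaad
surface: poprauzgkaad


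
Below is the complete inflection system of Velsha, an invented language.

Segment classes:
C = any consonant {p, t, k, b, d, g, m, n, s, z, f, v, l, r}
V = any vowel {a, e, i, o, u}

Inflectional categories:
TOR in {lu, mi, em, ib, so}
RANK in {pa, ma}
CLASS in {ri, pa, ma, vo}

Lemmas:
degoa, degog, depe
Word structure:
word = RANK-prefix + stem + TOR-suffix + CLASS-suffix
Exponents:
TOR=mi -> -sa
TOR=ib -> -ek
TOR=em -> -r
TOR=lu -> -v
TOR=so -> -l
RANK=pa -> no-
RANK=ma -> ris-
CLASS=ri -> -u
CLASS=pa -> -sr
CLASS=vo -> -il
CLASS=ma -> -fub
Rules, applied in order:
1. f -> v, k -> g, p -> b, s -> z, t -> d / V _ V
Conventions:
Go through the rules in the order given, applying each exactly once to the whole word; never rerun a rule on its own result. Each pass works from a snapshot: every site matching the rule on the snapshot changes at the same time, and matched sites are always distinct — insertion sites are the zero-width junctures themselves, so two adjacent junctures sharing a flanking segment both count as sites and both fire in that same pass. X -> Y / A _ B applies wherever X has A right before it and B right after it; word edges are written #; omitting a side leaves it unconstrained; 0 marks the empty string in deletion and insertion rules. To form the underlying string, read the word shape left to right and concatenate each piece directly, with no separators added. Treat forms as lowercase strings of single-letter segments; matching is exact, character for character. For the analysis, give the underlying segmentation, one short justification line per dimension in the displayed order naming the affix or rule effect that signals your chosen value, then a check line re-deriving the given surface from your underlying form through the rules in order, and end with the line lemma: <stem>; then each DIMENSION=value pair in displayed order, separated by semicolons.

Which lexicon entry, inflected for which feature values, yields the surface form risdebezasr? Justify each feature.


underlying: ris-depe-sa-sr
TOR=mi - signalled by the affix -sa
RANK=ma - signalled by the affix ris-
CLASS=pa - signalled by the affix -sr
check: risdepesasr -> risdebezasr
lemma: depe; TOR=mi; RANK=ma; CLASS=pa


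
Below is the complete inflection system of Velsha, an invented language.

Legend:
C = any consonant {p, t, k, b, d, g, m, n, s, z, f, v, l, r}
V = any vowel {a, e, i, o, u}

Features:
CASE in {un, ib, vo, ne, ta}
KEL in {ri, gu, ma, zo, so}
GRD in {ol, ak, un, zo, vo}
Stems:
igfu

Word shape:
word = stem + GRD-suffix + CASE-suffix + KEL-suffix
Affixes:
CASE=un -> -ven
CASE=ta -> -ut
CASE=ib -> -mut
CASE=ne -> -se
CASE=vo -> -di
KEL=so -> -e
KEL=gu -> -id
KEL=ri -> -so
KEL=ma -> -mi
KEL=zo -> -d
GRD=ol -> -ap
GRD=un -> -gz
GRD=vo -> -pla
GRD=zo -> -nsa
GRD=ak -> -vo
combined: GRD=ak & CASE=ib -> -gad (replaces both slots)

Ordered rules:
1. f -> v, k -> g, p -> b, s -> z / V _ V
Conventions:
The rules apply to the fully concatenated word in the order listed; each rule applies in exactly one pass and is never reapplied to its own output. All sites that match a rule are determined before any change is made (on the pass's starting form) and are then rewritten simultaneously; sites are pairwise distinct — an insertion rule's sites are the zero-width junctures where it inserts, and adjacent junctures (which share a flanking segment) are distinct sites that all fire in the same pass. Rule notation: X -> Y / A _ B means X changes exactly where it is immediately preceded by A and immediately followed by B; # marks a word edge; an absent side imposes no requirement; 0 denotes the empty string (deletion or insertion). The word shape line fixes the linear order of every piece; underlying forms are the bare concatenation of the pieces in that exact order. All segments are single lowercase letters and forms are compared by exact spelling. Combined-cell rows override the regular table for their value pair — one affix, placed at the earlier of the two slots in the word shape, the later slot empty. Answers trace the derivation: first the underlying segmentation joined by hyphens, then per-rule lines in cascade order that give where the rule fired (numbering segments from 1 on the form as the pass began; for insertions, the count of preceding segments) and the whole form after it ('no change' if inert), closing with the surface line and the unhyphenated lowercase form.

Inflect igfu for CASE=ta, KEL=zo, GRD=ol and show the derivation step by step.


underlying: igfu-ap-ut-d
1. f -> v, k -> g, p -> b, s -> z / V _ V: fires at position(s) 6: igfuabutd
surface: igfuabutd


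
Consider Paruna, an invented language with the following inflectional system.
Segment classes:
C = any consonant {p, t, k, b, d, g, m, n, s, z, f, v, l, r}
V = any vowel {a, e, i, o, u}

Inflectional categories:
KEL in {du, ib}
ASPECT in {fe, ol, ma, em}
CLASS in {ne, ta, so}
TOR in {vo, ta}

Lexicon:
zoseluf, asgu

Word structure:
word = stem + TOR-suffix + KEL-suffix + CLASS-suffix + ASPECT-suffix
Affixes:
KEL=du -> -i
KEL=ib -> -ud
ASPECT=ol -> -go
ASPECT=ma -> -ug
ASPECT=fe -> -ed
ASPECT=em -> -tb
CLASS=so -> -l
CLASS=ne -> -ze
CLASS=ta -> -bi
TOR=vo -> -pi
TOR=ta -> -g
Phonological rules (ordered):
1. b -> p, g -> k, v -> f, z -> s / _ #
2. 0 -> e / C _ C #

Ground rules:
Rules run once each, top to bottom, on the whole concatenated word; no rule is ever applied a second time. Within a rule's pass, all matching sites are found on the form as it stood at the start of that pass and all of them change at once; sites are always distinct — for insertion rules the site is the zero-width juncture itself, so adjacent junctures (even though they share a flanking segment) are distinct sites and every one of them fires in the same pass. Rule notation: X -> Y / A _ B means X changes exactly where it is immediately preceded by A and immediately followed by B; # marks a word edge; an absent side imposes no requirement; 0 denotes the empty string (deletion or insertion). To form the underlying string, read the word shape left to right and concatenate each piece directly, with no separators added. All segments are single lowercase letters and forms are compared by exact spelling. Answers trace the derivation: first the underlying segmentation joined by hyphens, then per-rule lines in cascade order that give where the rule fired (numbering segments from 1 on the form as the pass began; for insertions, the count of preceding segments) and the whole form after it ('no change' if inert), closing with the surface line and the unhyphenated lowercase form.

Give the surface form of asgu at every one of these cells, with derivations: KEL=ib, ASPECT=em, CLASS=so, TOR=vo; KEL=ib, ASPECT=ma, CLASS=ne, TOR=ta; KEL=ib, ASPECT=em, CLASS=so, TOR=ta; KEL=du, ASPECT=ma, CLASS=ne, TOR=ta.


cell KEL=ib, ASPECT=em, CLASS=so, TOR=vo:
underlying: asgu-pi-ud-l-tb
1. b -> p, g -> k, v -> f, z -> s / _ #: fires at position(s) 11: asgupiudltp
2. 0 -> e / C _ C #: inserts after position(s) 10: asgupiudltep
surface: asgupiudltep

cell KEL=ib, ASPECT=ma, CLASS=ne, TOR=ta:
underlying: asgu-g-ud-ze-ug
1. b -> p, g -> k, v -> f, z -> s / _ #: fires at position(s) 11: asgugudzeuk
2. 0 -> e / C _ C #: no change
surface: asgugudzeuk

cell KEL=ib, ASPECT=em, CLASS=so, TOR=ta:
underlying: asgu-g-ud-l-tb
1. b -> p, g -> k, v -> f, z -> s / _ #: fires at position(s) 10: asgugudltp
2. 0 -> e / C _ C #: inserts after position(s) 9: asgugudltep
surface: asgugudltep

cell KEL=du, ASPECT=ma, CLASS=ne, TOR=ta:
underlying: asgu-g-i-ze-ug
1. b -> p, g -> k, v -> f, z -> s / _ #: fires at position(s) 10: asgugizeuk
2. 0 -> e / C _ C #: no change
surface: asgugizeuk


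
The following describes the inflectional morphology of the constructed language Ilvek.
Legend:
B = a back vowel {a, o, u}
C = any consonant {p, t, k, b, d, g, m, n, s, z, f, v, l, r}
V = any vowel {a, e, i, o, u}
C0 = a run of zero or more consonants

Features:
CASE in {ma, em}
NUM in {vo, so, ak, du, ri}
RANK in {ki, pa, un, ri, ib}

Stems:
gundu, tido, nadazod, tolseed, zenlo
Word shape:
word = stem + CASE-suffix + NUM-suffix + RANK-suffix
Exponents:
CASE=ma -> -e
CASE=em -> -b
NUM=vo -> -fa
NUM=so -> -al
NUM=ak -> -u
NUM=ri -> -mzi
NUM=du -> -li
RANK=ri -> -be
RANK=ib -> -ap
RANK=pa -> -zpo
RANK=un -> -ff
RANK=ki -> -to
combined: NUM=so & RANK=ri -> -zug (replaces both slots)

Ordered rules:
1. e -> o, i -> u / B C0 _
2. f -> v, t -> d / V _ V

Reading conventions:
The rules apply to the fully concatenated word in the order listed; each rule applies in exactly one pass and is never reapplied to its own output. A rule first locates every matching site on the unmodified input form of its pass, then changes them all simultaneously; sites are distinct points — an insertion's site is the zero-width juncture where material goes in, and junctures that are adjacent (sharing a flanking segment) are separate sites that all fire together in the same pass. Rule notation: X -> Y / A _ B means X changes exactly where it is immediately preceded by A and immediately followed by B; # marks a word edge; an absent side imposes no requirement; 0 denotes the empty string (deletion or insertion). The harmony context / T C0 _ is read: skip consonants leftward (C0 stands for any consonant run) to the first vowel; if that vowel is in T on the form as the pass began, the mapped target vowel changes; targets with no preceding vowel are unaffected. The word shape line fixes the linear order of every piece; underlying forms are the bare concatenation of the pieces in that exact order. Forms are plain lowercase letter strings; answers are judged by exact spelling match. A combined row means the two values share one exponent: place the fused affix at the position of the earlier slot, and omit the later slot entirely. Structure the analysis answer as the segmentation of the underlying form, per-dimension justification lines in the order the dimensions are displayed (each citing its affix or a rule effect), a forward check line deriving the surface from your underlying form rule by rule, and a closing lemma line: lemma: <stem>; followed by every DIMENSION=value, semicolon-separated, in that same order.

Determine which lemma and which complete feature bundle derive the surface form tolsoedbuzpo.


underlying: tolseed-b-u-zpo
CASE=em - signalled by the affix -b
NUM=ak - signalled by the affix -u
RANK=pa - signalled by the affix -zpo
check: tolseedbuzpo -> tolsoedbuzpo -> tolsoedbuzpo
lemma: tolseed; CASE=em; NUM=ak; RANK=pa
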